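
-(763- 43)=-720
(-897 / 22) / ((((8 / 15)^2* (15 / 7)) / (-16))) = 94185 / 88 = 1070.28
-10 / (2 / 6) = -30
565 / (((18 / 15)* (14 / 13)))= 36725 / 84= 437.20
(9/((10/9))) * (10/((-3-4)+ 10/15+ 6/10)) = -1215/86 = -14.13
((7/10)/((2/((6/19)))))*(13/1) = 273/190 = 1.44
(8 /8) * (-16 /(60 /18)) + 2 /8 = -91 /20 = -4.55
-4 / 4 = -1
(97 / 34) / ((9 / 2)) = 97 / 153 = 0.63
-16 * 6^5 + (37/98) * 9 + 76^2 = -11626387/98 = -118636.60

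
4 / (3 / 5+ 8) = 20 / 43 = 0.47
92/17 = 5.41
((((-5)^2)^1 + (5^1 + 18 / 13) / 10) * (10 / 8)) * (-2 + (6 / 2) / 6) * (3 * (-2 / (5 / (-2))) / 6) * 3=-29997 / 520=-57.69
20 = 20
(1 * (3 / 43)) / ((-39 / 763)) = -1.36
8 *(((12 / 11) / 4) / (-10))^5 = -243 / 2013137500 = -0.00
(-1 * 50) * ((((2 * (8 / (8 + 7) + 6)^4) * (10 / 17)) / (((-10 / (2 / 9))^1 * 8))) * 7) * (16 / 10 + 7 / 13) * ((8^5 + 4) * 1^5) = 980389913578432 / 6712875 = 146046204.28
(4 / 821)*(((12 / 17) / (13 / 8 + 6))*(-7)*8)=-21504 / 851377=-0.03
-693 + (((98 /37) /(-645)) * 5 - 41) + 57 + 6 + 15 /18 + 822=1449205 /9546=151.81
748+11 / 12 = 8987 / 12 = 748.92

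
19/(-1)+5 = -14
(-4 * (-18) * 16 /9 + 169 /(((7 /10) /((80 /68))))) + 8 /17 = 49088 /119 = 412.50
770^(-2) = 1 /592900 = 0.00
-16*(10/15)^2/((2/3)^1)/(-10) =16/15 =1.07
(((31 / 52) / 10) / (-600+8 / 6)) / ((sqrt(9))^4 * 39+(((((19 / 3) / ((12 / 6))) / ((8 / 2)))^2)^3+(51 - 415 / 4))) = -555393024 / 17325986510388985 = -0.00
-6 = -6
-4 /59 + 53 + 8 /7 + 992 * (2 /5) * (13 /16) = 376.48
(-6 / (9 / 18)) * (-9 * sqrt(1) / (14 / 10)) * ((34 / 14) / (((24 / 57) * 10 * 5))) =8721 / 980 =8.90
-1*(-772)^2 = -595984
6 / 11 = 0.55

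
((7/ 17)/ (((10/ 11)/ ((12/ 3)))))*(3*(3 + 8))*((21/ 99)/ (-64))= -539/ 2720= -0.20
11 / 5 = 2.20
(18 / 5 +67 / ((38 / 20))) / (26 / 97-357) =-358124 / 3287285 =-0.11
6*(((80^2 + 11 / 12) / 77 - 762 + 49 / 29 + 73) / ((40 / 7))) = -16189649 / 25520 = -634.39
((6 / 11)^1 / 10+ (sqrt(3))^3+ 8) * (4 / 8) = 6.63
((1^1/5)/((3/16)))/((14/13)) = 104/105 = 0.99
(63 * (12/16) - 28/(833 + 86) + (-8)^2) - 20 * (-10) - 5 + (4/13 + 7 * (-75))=-218.47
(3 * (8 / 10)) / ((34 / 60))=72 / 17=4.24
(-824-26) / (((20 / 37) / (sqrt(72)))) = -9435*sqrt(2) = -13343.10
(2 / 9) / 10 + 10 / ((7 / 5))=2257 / 315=7.17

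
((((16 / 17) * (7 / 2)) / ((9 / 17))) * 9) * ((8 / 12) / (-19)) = -112 / 57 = -1.96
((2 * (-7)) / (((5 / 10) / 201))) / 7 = -804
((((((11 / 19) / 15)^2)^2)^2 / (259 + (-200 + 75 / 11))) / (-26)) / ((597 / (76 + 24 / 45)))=-676730987317 / 1834325456140656993058593750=-0.00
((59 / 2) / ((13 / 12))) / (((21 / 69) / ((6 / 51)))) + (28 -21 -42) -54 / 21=-5977 / 221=-27.05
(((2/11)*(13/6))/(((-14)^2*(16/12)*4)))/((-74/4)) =-13/638176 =-0.00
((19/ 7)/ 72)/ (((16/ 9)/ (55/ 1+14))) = 1311/ 896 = 1.46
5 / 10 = 1 / 2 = 0.50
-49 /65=-0.75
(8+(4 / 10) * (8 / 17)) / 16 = 87 / 170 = 0.51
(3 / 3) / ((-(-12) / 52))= 13 / 3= 4.33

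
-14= -14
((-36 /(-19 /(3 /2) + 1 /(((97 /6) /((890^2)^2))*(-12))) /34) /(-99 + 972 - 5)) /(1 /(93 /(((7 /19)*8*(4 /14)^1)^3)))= 53891163 /917462225908809728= 0.00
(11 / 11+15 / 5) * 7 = 28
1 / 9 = 0.11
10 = 10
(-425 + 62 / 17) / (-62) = 7163 / 1054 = 6.80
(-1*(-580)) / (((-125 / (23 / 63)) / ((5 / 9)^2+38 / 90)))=-1.24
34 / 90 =17 / 45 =0.38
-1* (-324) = 324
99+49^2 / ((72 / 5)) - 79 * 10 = -37747 / 72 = -524.26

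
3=3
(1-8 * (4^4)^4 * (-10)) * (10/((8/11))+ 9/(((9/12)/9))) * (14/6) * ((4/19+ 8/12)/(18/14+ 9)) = 68327203056497525/8208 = 8324464310002.14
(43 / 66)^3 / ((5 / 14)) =556549 / 718740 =0.77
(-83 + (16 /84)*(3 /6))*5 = -414.52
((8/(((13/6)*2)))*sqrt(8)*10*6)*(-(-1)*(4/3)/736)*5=600*sqrt(2)/299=2.84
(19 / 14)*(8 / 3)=3.62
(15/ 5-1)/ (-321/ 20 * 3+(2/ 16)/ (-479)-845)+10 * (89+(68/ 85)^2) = 76699194238/ 85563795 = 896.40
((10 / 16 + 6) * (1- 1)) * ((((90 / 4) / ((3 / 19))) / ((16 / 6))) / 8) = 0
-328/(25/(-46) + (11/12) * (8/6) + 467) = -135792/193619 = -0.70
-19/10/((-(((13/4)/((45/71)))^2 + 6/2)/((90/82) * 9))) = 24931800/38914289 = 0.64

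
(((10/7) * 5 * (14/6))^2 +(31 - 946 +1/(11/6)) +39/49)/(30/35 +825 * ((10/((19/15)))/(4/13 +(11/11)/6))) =-1084257287/23413600287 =-0.05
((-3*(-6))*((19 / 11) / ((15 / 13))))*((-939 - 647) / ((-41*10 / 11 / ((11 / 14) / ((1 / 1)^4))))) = 6463743 / 7175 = 900.87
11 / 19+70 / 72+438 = 300653 / 684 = 439.55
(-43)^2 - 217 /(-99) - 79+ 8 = 176239 /99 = 1780.19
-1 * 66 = -66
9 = 9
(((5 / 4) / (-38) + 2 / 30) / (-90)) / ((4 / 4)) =-77 / 205200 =-0.00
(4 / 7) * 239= 136.57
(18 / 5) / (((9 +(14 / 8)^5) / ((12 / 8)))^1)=27648 / 130115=0.21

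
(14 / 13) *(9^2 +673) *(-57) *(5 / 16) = -57855 / 4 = -14463.75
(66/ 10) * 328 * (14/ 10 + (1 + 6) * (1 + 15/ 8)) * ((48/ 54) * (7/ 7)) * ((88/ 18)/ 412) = 11390456/ 23175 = 491.50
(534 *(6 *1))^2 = 10265616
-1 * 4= -4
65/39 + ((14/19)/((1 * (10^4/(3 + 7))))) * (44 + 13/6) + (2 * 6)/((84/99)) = 2107191/133000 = 15.84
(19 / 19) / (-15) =-1 / 15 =-0.07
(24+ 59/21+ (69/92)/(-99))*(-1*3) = -24765/308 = -80.41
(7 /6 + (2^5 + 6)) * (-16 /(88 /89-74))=83660 /9747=8.58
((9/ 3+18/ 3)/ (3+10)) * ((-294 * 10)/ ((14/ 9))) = -17010/ 13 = -1308.46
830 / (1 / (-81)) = -67230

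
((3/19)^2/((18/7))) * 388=1358/361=3.76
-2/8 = -1/4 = -0.25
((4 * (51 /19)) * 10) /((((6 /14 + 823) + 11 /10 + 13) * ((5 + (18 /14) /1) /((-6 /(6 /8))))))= -1999200 /12253043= -0.16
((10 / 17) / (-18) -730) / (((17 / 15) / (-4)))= 2233900 / 867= 2576.59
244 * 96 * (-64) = -1499136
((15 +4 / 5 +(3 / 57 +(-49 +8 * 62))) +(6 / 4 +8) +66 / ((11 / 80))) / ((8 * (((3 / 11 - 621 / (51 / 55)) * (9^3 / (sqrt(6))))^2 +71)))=486733511 / 162293711229643600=0.00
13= 13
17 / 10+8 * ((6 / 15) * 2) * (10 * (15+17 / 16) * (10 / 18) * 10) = 5712.81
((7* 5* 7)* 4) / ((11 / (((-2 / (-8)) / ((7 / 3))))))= 105 / 11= 9.55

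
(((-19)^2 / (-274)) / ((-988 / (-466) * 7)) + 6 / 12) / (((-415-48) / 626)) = -6418691 / 11544442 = -0.56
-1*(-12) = 12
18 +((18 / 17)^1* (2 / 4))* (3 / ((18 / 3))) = 621 / 34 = 18.26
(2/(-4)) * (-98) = 49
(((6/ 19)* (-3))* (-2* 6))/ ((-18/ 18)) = -216/ 19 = -11.37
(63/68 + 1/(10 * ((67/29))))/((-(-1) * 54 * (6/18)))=22091/410040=0.05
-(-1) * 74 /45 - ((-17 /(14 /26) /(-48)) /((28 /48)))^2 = 0.37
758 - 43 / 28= 21181 / 28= 756.46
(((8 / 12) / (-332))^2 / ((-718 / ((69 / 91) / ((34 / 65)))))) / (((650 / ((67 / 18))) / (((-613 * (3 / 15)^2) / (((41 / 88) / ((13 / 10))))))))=10390963 / 3257956006830000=0.00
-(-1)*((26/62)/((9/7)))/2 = 91/558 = 0.16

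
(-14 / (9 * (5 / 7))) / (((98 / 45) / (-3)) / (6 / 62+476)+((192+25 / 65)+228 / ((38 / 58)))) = -56408898 / 13997027131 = -0.00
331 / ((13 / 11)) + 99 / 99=281.08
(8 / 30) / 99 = 4 / 1485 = 0.00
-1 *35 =-35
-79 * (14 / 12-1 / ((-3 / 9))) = -329.17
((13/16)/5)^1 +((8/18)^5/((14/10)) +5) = 171120259/33067440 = 5.17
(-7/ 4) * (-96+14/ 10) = 3311/ 20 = 165.55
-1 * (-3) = 3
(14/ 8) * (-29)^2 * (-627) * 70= -129190215/ 2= -64595107.50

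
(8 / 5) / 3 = 8 / 15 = 0.53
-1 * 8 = -8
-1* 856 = -856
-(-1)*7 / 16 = 7 / 16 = 0.44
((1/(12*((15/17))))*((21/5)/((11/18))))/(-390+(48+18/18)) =-357/187550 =-0.00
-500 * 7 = -3500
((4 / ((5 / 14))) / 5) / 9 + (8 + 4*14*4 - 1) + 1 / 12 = 231.33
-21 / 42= -0.50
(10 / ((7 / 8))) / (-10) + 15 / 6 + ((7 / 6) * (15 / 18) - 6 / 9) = 419 / 252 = 1.66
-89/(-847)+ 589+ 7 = 596.11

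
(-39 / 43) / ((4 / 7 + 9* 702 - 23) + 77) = -273 / 1918144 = -0.00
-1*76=-76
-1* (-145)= 145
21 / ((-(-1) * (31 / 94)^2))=185556 / 961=193.09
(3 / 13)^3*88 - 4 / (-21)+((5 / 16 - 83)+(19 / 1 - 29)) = -91.42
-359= -359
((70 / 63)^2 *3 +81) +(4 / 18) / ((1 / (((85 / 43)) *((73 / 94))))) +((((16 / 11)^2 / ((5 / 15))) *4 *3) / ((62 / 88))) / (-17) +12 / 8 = 50729462269 / 632649798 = 80.19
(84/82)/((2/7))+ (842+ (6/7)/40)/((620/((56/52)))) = 16681403/3304600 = 5.05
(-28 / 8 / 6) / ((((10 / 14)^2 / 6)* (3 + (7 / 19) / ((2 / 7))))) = -6517 / 4075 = -1.60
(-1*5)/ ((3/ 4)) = -20/ 3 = -6.67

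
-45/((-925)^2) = -9/171125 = -0.00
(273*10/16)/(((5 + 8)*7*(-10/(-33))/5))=30.94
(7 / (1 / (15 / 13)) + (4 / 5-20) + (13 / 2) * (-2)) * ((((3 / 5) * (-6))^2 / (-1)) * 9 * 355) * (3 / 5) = 973897344 / 1625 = 599321.44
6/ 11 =0.55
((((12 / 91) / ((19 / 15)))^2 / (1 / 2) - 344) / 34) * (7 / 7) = -514151452 / 50820497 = -10.12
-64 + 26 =-38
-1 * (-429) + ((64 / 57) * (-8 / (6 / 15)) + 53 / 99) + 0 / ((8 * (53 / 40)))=765716 / 1881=407.08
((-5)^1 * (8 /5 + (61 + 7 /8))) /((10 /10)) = -2539 /8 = -317.38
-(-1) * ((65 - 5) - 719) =-659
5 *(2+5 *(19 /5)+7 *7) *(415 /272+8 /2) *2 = 263025 /68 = 3868.01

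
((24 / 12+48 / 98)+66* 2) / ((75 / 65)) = 17134 / 147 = 116.56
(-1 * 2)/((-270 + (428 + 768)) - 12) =-1/457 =-0.00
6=6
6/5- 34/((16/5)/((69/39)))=-9151/520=-17.60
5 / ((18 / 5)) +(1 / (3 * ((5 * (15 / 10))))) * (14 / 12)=389 / 270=1.44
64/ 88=8/ 11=0.73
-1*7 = -7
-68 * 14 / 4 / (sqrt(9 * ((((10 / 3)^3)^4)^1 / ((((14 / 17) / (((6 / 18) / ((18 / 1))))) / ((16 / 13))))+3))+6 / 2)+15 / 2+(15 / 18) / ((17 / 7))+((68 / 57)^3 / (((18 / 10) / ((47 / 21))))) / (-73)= 607533640089340354677083 / 77732054642418904318311 - 86751 * sqrt(18565069409689803) / 34001305750537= 7.47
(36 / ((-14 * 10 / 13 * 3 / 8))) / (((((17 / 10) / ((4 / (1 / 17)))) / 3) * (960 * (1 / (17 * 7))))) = -663 / 5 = -132.60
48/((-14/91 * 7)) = -312/7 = -44.57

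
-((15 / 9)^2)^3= -15625 / 729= -21.43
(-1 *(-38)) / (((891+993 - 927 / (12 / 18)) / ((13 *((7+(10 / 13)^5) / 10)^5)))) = 2721504490521505897549825607884769 / 13393609008987592402639115532675000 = 0.20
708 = 708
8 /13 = 0.62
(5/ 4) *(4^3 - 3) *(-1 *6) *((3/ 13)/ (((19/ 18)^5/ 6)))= -15560592480/ 32189287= -483.41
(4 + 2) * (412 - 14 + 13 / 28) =33471 / 14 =2390.79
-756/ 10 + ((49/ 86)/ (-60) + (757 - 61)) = 640243/ 1032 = 620.39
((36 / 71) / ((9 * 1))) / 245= 4 / 17395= 0.00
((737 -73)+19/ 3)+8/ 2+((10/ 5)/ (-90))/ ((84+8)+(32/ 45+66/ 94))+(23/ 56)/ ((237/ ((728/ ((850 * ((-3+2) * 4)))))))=107354511622469/ 159201100200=674.33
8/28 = 2/7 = 0.29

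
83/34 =2.44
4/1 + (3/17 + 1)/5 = 72/17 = 4.24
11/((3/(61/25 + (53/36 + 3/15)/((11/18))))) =18.98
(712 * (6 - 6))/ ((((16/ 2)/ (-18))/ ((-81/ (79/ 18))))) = 0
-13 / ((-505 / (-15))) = -39 / 101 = -0.39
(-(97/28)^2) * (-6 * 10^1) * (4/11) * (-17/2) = -2225.69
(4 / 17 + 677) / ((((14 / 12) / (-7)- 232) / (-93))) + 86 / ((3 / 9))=12533952 / 23681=529.28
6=6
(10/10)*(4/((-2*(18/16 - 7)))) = 16/47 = 0.34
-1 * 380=-380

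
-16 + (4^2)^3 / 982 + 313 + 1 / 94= 13900741 / 46154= 301.18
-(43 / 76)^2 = -0.32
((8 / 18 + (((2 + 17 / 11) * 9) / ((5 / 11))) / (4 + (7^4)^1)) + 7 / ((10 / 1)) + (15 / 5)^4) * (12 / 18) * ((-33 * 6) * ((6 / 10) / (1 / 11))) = -331102222 / 4625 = -71589.67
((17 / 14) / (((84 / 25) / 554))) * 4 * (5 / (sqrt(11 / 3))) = 588625 * sqrt(33) / 1617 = 2091.15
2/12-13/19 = -59/114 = -0.52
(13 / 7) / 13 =1 / 7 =0.14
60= 60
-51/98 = -0.52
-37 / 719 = -0.05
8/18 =4/9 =0.44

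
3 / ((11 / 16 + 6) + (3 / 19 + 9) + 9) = 912 / 7553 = 0.12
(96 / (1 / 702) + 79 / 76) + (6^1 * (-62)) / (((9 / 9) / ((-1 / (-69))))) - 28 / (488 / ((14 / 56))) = 14370817239 / 213256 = 67387.63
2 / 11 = 0.18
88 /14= 44 /7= 6.29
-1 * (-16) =16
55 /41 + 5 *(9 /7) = 2230 /287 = 7.77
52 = 52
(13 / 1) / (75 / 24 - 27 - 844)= -104 / 6943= -0.01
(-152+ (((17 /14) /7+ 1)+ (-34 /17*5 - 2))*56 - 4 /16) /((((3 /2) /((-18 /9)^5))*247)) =339824 /5187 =65.51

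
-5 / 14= -0.36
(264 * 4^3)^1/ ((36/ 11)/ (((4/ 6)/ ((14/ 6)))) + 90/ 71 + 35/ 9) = 118761984/ 116759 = 1017.15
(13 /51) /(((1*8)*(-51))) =-13 /20808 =-0.00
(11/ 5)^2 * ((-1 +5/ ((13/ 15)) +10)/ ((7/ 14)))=46464/ 325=142.97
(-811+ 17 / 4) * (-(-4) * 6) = -19362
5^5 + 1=3126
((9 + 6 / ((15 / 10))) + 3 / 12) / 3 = 53 / 12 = 4.42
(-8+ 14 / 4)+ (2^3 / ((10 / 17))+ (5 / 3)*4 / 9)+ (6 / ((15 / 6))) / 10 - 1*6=5509 / 1350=4.08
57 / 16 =3.56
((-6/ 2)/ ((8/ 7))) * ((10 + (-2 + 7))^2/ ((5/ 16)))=-1890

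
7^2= 49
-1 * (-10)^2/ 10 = -10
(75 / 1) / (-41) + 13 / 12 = -367 / 492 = -0.75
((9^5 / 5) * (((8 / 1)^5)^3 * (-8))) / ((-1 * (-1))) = -3324163179957505228.80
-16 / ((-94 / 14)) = 112 / 47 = 2.38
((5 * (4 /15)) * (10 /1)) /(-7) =-40 /21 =-1.90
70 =70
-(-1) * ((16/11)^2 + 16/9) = 4240/1089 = 3.89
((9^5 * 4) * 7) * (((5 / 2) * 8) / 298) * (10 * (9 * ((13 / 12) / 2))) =806018850 / 149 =5409522.48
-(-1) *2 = 2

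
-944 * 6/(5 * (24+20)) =-1416/55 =-25.75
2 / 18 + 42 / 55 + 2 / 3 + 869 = 430918 / 495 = 870.54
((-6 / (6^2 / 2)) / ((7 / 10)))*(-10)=100 / 21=4.76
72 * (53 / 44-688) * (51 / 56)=-1981503 / 44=-45034.16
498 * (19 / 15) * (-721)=-2274034 / 5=-454806.80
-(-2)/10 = 1/5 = 0.20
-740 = -740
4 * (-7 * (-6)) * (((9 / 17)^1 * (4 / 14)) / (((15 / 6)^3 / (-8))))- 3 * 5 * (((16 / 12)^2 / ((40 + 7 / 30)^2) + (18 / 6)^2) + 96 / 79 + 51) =-13397394009324 / 14386383875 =-931.26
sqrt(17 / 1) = 4.12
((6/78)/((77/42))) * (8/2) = 24/143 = 0.17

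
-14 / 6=-7 / 3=-2.33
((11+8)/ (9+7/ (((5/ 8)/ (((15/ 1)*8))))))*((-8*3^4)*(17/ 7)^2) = -1186056/ 22099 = -53.67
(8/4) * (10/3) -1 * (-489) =1487/3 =495.67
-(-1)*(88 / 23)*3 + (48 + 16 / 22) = 15232 / 253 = 60.21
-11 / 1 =-11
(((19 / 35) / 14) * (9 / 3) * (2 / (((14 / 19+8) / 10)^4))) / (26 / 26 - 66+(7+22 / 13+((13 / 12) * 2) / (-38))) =-550436807700 / 77700519099077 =-0.01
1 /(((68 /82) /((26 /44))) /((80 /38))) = 5330 /3553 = 1.50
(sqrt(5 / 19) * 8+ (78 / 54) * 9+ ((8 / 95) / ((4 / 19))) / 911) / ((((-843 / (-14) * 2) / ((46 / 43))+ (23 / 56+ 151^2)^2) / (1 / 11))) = 577024 * sqrt(95) / 7837430543974471+ 4271203776 / 1878920848831774495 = 0.00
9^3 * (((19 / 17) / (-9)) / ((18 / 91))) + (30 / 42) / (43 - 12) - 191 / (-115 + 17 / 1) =-11767656 / 25823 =-455.70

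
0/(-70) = 0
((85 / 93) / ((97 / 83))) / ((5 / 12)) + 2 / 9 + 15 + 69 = 86.10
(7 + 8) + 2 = 17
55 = 55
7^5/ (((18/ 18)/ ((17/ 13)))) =285719/ 13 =21978.38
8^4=4096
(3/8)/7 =3/56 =0.05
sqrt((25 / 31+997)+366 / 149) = sqrt(21340768466) / 4619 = 31.63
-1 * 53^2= -2809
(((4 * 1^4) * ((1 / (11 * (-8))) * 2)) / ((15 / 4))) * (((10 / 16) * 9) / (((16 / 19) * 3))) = -19 / 352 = -0.05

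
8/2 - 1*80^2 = -6396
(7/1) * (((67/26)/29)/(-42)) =-67/4524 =-0.01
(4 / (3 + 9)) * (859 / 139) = 2.06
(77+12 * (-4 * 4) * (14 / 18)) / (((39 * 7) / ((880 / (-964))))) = 6820 / 28197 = 0.24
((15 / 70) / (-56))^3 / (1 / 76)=-513 / 120472576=-0.00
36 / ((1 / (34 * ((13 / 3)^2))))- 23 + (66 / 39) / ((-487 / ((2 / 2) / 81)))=11774653349 / 512811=22961.00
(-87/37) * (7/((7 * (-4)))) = 0.59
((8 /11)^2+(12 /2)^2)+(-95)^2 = 9061.53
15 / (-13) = -15 / 13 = -1.15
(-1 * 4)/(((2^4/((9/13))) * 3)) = -3/52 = -0.06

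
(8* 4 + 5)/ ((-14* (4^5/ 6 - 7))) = -111/ 6874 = -0.02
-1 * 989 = -989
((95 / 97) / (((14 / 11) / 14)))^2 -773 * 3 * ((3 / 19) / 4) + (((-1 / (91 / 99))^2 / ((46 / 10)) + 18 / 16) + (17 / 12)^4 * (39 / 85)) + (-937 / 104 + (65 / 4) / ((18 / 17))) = 40115430443837977 / 1176742459226880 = 34.09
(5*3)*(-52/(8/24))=-2340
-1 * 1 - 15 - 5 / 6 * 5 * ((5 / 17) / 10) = -3289 / 204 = -16.12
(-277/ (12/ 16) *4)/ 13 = -4432/ 39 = -113.64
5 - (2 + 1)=2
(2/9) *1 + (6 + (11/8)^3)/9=603/512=1.18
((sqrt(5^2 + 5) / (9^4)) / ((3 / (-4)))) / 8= -sqrt(30) / 39366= -0.00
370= 370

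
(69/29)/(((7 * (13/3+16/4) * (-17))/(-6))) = 1242/86275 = 0.01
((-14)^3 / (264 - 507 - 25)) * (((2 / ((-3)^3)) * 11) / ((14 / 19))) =-20482 / 1809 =-11.32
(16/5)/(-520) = -0.01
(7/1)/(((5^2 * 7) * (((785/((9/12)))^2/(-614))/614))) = -848241/61622500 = -0.01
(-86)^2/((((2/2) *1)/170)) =1257320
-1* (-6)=6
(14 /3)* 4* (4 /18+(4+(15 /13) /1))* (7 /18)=123284 /3159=39.03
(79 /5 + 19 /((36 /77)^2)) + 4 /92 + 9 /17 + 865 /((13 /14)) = 34085177597 /32937840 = 1034.83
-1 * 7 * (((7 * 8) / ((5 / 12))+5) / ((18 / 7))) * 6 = -34153 / 15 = -2276.87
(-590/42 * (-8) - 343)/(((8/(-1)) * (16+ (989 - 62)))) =4843/158424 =0.03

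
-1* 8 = -8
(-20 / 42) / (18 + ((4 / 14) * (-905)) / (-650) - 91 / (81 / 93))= 2925 / 528769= 0.01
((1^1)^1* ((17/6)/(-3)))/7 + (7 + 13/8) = 4279/504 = 8.49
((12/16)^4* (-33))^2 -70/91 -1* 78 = 25775213/851968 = 30.25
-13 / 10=-1.30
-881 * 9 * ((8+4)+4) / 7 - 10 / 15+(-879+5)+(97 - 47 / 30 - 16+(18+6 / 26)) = -51598177 / 2730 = -18900.43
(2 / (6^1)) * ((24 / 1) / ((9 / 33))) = 88 / 3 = 29.33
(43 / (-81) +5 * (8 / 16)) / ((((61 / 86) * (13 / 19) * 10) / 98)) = 12770527 / 321165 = 39.76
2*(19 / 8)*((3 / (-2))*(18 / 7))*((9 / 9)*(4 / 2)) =-513 / 14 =-36.64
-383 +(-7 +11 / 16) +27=-362.31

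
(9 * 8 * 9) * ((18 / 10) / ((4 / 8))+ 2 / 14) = 84888 / 35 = 2425.37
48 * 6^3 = 10368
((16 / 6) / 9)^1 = 8 / 27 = 0.30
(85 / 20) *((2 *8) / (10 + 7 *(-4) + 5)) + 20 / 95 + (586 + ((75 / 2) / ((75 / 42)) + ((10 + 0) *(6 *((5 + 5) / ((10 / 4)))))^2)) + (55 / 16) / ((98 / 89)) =22542603017 / 387296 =58205.10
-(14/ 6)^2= -49/ 9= -5.44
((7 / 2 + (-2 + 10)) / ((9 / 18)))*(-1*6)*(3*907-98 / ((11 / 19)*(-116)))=-119848101 / 319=-375699.38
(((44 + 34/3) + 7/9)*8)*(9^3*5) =1636200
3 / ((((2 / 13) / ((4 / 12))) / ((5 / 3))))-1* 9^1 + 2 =23 / 6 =3.83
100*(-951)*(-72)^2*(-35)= 17254944000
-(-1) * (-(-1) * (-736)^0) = 1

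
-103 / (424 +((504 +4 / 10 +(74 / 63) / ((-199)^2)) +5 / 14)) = -367101270 / 3310174151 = -0.11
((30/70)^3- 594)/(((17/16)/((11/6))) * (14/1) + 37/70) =-44817300/652141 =-68.72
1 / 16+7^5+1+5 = 16813.06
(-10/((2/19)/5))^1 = -475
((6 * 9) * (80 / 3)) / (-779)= -1440 / 779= -1.85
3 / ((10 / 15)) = 9 / 2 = 4.50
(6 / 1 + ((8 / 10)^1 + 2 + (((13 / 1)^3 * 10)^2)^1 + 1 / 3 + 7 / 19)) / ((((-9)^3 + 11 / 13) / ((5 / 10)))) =-447083192426 / 1348905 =-331441.57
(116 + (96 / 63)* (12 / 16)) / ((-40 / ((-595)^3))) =1233777125 / 2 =616888562.50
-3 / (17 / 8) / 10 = -12 / 85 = -0.14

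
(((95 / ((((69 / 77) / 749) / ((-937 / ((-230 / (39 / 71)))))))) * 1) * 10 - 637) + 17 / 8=533720495719 / 300472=1776273.65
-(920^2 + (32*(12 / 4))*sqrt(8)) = -846400 - 192*sqrt(2) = -846671.53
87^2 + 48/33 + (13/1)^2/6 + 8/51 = 2841943/374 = 7598.78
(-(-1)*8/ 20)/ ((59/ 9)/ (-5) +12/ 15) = -0.78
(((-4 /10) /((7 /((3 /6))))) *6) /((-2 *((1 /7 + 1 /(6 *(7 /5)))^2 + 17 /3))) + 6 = 304266 /50585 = 6.01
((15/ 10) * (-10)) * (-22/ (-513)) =-110/ 171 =-0.64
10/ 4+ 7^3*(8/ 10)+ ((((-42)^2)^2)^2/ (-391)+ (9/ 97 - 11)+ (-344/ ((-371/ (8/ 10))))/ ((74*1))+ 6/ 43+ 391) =-5543832947441477300811/ 223868289470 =-24763815190.47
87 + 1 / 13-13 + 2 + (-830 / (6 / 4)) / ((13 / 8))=-10313 / 39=-264.44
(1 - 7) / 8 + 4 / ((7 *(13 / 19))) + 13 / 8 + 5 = 6.71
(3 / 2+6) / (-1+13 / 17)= -255 / 8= -31.88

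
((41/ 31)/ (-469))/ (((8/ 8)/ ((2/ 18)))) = -41/ 130851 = -0.00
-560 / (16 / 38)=-1330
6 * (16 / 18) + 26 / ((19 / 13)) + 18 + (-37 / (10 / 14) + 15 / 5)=-2188 / 285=-7.68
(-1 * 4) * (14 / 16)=-7 / 2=-3.50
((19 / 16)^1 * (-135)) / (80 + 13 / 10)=-4275 / 2168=-1.97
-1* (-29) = 29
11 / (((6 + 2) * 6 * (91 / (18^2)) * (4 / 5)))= 1485 / 1456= 1.02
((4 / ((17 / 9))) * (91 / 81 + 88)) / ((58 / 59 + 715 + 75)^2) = 25129339 / 83304760068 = 0.00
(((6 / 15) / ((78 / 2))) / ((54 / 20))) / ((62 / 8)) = 16 / 32643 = 0.00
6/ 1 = 6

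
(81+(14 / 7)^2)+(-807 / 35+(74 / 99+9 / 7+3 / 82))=18187909 / 284130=64.01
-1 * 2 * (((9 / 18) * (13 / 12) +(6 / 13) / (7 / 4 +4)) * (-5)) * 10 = 111575 / 1794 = 62.19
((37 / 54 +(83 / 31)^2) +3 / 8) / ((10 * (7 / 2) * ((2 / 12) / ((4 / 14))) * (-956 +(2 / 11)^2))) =-206679253 / 490219092720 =-0.00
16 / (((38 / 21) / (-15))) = -2520 / 19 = -132.63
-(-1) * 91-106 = -15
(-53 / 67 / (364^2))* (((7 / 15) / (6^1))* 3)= -53 / 38045280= -0.00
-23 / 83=-0.28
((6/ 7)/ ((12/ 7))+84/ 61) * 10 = 18.77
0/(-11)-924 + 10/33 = -30482/33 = -923.70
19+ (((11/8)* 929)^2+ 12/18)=1631706.56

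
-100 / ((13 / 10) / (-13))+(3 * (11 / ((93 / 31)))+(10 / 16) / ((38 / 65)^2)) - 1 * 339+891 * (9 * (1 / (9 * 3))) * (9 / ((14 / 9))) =193441715 / 80864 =2392.19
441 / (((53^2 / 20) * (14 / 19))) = 11970 / 2809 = 4.26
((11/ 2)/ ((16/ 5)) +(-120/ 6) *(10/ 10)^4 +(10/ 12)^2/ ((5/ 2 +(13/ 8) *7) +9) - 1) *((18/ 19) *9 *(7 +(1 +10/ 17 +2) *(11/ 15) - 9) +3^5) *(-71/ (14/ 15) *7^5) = 7708987061875659/ 1260992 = 6113430586.30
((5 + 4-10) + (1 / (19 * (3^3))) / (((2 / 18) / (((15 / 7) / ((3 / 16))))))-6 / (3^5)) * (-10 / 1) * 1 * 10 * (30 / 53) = 8879000 / 190323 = 46.65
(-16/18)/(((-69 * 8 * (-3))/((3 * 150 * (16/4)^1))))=-200/207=-0.97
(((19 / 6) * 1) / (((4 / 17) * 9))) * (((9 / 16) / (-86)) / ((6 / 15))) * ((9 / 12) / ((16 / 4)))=-1615 / 352256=-0.00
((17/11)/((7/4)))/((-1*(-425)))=4/1925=0.00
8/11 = 0.73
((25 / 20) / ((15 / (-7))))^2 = 49 / 144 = 0.34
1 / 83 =0.01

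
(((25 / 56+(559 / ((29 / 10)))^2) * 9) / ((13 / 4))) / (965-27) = 15749231625 / 143572156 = 109.70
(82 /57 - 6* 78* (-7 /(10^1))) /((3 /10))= 187552 /171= 1096.80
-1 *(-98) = 98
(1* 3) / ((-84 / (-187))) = 6.68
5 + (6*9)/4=18.50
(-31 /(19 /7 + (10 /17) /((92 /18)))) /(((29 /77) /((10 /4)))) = -2969645 /40832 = -72.73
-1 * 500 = -500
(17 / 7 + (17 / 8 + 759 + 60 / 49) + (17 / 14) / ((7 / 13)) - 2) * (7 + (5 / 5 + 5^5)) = 939564769 / 392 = 2396848.90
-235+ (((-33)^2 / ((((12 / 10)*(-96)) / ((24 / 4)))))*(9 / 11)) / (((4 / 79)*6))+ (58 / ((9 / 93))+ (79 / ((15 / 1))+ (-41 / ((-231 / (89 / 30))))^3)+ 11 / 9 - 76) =1514582613627143 / 10650001824000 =142.21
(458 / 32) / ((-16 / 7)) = -1603 / 256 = -6.26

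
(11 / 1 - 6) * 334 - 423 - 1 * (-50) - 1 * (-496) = 1793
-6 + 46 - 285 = -245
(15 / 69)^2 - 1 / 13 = -204 / 6877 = -0.03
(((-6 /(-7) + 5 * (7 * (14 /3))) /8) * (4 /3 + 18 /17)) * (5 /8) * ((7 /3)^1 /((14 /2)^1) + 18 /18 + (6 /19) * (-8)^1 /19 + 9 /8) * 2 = 2648423885 /18558288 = 142.71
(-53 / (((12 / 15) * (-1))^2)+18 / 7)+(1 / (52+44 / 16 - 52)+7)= -89785 / 1232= -72.88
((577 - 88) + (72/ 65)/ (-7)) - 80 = 186023/ 455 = 408.84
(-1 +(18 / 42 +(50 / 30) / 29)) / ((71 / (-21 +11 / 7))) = 42568 / 302673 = 0.14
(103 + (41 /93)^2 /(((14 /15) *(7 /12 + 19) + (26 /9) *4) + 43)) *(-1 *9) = -389310225 /419957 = -927.02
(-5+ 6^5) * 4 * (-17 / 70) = -264214 / 35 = -7548.97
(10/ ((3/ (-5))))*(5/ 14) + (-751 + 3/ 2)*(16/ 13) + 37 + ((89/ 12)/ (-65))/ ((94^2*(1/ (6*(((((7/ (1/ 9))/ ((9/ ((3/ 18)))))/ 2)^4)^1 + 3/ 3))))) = -11432946857867/ 12825630720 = -891.41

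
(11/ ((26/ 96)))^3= 147197952/ 2197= 66999.52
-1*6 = -6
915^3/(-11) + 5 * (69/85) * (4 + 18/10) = -65115152364/935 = -69641874.19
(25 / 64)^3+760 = 760.06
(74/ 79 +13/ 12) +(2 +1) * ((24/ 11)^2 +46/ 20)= 23.20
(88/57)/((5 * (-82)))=-44/11685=-0.00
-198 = -198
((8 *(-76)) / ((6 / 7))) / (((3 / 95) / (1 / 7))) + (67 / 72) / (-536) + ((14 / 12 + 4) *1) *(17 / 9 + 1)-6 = -5529539 / 1728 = -3199.96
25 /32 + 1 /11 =307 /352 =0.87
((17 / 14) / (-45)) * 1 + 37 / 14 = 824 / 315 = 2.62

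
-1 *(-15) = 15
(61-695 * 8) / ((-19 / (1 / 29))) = 9.98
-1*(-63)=63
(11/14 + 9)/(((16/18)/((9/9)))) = 1233/112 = 11.01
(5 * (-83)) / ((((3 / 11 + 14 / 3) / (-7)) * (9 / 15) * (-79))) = -159775 / 12877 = -12.41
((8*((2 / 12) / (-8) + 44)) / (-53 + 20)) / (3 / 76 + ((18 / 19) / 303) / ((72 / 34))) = -8102018 / 31119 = -260.36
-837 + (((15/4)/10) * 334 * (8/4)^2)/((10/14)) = -678/5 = -135.60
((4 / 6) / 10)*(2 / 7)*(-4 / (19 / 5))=-8 / 399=-0.02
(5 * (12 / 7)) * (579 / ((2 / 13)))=225810 / 7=32258.57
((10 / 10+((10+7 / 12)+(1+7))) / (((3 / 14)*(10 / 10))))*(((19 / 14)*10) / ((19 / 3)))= 1175 / 6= 195.83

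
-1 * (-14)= 14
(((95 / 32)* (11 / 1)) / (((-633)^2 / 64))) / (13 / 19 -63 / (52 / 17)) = -2064920 / 7882754697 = -0.00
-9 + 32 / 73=-625 / 73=-8.56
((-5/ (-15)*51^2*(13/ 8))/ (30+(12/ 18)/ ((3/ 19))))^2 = 10289870721/ 6071296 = 1694.84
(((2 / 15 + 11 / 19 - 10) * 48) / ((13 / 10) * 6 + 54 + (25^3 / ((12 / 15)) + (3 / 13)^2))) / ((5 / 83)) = -2376286016 / 6291345455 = -0.38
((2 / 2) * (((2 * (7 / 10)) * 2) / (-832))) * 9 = -63 / 2080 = -0.03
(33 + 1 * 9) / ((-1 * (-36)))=1.17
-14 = -14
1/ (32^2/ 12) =3/ 256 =0.01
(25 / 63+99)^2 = 9879.73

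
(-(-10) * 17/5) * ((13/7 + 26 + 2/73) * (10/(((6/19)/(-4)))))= -184097080/1533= -120089.42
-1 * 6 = -6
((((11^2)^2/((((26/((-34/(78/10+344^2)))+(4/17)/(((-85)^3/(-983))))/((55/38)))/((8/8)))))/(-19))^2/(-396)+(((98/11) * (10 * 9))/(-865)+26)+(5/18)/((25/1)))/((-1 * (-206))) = 3998309515631938896989070500849259391/32835541651905213816818175530446983840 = 0.12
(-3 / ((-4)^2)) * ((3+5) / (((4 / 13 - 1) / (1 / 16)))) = 0.14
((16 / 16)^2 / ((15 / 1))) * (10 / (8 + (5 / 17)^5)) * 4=11358856 / 34085943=0.33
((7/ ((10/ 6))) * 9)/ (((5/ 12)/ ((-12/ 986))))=-13608/ 12325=-1.10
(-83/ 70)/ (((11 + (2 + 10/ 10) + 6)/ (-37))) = 3071/ 1400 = 2.19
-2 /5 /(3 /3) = -0.40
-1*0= 0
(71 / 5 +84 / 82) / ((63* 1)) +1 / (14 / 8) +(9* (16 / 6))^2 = 7449541 / 12915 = 576.81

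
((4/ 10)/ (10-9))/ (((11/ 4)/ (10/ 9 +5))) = 8/ 9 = 0.89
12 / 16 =3 / 4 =0.75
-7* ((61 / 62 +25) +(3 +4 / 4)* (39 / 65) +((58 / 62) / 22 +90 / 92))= -16143449 / 78430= -205.83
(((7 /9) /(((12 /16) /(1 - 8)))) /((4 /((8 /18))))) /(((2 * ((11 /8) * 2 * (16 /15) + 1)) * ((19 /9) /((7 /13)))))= -3430 /131157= -0.03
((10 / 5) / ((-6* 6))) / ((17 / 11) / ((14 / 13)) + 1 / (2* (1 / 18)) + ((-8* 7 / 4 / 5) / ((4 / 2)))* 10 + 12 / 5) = 385 / 8073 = 0.05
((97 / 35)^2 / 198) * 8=37636 / 121275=0.31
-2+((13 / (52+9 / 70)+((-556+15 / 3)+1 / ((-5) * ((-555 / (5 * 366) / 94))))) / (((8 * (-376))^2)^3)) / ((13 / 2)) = -500049023230053488928179801 / 250024511615026744451399680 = -2.00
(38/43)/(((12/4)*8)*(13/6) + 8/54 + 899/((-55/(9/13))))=733590/33895309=0.02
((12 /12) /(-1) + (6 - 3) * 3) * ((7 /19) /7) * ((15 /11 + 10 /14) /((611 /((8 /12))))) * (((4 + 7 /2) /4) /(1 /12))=19200 /893893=0.02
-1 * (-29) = 29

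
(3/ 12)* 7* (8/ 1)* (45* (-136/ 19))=-85680/ 19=-4509.47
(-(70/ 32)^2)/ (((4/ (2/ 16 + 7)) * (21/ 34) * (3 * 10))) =-11305/ 24576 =-0.46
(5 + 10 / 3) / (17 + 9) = 25 / 78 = 0.32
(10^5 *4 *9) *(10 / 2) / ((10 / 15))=27000000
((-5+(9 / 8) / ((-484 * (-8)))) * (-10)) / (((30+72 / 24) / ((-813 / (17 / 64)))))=-209850205 / 45254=-4637.16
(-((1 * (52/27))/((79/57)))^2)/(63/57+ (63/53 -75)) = 982977008/37011720015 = 0.03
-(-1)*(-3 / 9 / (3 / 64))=-64 / 9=-7.11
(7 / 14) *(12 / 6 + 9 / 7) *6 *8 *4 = 2208 / 7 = 315.43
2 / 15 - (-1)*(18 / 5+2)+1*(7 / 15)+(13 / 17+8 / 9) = 6008 / 765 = 7.85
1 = 1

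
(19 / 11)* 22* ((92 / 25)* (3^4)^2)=22937256 / 25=917490.24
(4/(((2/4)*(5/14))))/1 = 112/5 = 22.40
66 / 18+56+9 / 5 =922 / 15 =61.47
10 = 10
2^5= 32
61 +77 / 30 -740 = -20293 / 30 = -676.43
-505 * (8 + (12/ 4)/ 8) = -33835/ 8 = -4229.38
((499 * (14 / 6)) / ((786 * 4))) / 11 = 3493 / 103752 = 0.03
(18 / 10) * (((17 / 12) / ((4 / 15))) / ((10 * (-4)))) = -153 / 640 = -0.24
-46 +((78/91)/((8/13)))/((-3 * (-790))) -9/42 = -1022247/22120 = -46.21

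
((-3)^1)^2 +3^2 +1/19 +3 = 21.05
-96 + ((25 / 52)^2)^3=-1897734387119 / 19770609664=-95.99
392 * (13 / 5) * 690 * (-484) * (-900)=306334828800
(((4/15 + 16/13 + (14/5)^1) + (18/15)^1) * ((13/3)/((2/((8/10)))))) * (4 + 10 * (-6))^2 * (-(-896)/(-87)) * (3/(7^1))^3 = -17563648/725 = -24225.72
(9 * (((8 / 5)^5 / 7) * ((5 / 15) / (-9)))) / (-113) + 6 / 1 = 44526518 / 7415625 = 6.00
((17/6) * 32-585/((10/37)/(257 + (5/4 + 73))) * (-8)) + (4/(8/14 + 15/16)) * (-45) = 2908099463/507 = 5735896.38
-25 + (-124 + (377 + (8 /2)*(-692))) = -2540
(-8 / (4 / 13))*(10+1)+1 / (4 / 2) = -571 / 2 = -285.50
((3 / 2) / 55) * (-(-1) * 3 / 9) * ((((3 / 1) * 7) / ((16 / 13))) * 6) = 819 / 880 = 0.93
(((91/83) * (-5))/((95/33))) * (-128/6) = 40.62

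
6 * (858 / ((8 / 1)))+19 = 1325 / 2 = 662.50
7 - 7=0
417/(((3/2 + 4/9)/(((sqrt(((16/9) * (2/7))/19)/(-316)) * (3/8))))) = -3753 * sqrt(266)/1470980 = -0.04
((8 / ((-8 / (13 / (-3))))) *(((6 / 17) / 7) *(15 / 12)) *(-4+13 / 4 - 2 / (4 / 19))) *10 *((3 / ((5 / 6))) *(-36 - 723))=18204615 / 238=76489.98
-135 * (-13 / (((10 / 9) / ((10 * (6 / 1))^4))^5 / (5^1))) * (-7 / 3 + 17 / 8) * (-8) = 3157427808511450546176000000000000000000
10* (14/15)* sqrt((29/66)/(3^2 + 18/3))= 1.60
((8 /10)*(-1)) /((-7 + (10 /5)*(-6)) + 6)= 0.06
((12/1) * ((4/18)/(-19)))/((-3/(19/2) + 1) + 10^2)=-8/5739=-0.00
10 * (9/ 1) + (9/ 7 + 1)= 646/ 7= 92.29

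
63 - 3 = 60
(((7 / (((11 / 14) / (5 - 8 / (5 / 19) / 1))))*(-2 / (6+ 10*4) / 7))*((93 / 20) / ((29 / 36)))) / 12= 248031 / 366850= 0.68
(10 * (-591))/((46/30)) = -88650/23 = -3854.35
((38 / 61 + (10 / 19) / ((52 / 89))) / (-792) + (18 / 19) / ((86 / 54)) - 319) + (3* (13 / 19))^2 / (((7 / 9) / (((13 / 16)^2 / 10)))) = -6945710791730759 / 21838461765120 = -318.05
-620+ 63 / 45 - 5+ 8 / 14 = -21806 / 35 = -623.03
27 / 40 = 0.68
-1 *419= -419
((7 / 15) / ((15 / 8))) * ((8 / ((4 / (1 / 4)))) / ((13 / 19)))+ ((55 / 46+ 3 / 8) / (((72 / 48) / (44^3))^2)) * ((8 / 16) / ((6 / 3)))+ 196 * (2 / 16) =170387323052147 / 134550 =1266349483.85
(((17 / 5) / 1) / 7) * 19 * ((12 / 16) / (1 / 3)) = 2907 / 140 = 20.76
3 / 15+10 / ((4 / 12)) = 151 / 5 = 30.20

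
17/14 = 1.21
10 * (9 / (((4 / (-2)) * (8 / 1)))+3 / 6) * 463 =-2315 / 8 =-289.38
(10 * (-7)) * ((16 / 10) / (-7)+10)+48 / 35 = -23892 / 35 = -682.63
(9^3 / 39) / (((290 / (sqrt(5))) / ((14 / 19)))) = 0.11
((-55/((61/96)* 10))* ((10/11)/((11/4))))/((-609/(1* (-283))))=-1.33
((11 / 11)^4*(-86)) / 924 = -43 / 462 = -0.09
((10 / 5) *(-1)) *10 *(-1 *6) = 120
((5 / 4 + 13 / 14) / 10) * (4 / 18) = 61 / 1260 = 0.05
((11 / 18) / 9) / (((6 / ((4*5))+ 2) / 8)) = 440 / 1863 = 0.24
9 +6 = 15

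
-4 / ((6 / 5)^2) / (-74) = 25 / 666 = 0.04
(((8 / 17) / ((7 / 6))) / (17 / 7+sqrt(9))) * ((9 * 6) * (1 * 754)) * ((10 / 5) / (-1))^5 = -31269888 / 323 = -96810.80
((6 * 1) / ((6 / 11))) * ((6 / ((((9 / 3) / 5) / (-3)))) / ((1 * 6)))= -55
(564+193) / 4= 757 / 4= 189.25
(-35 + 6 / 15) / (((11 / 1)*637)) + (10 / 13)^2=267251 / 455455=0.59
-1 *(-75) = 75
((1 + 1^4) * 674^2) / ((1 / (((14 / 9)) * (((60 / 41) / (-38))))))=-127197280 / 2337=-54427.59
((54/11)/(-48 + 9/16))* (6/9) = -192/2783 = -0.07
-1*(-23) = 23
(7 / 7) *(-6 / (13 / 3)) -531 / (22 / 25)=-172971 / 286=-604.79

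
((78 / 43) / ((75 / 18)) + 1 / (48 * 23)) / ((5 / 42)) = 3.66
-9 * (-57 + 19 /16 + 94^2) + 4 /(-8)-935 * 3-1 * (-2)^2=-1309299 /16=-81831.19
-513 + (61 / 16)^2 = -127607 / 256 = -498.46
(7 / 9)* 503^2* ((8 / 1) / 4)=3542126 / 9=393569.56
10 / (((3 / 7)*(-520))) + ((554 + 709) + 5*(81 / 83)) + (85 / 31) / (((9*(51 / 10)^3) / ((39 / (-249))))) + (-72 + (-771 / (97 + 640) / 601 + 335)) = 6371136251994896549 / 4161876665779404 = 1530.83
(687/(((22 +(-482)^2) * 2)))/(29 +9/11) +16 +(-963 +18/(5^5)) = -946.99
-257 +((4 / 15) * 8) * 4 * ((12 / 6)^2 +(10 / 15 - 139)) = -1403.31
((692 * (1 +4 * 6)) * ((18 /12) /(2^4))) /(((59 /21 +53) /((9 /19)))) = 2452275 /178144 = 13.77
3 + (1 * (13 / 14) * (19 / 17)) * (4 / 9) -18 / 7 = 953 / 1071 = 0.89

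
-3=-3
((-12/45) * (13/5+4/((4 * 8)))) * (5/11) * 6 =-109/55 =-1.98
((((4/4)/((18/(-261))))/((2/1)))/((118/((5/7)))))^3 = -3048625/36067838464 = -0.00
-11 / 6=-1.83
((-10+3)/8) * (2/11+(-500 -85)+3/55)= 112567/220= 511.67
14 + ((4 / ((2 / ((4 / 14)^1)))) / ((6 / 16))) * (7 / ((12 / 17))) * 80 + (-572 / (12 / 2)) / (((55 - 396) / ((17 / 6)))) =341407 / 279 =1223.68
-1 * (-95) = 95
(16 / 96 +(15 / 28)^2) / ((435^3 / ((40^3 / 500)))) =8536 / 12099992625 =0.00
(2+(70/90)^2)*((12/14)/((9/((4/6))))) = 844/5103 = 0.17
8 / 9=0.89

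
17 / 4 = 4.25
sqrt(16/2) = 2 *sqrt(2) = 2.83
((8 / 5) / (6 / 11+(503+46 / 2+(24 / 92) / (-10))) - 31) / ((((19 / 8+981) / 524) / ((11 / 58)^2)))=-2618006067864 / 4406664860909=-0.59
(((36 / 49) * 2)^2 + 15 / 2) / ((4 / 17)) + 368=7857055 / 19208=409.05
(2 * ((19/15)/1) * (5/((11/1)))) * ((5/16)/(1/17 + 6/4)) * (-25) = -40375/6996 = -5.77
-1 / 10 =-0.10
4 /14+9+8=121 /7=17.29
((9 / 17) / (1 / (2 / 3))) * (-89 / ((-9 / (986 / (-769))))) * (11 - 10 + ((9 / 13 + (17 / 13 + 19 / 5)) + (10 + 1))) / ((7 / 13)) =-11944868 / 80745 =-147.93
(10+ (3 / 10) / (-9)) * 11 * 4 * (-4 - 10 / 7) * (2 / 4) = -124982 / 105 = -1190.30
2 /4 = 1 /2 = 0.50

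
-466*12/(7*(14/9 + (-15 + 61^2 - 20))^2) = -0.00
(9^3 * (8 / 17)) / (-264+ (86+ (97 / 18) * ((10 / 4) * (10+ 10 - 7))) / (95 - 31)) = -1.32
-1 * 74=-74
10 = 10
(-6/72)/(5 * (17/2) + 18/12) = -1/528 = -0.00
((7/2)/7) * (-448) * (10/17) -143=-4671/17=-274.76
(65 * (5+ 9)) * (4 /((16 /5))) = 2275 /2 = 1137.50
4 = 4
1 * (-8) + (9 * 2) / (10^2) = -391 / 50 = -7.82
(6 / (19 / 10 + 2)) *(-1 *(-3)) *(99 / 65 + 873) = 682128 / 169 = 4036.26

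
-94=-94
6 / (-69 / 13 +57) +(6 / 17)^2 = 7789 / 32368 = 0.24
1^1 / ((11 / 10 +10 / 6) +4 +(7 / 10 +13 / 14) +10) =210 / 3863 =0.05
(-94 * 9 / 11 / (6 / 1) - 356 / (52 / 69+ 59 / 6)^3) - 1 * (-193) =228542414770 / 1270514333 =179.88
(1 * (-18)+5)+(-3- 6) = -22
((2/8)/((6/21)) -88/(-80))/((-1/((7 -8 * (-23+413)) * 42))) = 5164467/20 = 258223.35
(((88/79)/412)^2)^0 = 1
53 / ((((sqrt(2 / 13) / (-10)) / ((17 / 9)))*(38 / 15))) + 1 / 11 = 1 / 11 - 22525*sqrt(26) / 114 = -1007.41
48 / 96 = 1 / 2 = 0.50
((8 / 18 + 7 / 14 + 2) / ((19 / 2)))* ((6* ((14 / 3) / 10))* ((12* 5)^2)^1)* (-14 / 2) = -415520 / 19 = -21869.47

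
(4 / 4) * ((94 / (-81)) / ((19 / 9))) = -94 / 171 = -0.55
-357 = -357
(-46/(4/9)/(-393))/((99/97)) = 2231/8646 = 0.26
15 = 15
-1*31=-31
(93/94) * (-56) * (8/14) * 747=-1111536/47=-23649.70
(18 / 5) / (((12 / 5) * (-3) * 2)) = -1 / 4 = -0.25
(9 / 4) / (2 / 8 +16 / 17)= 17 / 9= 1.89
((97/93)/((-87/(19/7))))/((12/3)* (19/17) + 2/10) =-156655/22484889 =-0.01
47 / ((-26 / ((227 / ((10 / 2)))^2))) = -2421863 / 650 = -3725.94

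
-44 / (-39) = 44 / 39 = 1.13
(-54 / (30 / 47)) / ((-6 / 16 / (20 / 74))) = 2256 / 37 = 60.97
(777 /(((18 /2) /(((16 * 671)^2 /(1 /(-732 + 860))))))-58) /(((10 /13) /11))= 273212635811687 /15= 18214175720779.13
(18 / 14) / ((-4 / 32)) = -72 / 7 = -10.29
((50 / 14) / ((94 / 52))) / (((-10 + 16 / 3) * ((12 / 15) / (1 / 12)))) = -1625 / 36848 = -0.04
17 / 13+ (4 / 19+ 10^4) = 2470375 / 247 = 10001.52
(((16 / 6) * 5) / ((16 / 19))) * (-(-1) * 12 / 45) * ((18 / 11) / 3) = 76 / 33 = 2.30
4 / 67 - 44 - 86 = -8706 / 67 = -129.94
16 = 16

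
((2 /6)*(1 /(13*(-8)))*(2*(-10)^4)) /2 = -1250 /39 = -32.05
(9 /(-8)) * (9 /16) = -81 /128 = -0.63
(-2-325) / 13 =-327 / 13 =-25.15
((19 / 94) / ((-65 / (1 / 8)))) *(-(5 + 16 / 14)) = 817 / 342160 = 0.00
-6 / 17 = -0.35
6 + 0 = 6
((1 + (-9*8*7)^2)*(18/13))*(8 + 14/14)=41150754/13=3165442.62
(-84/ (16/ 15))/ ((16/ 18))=-2835/ 32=-88.59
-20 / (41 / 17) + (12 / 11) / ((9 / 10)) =-9580 / 1353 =-7.08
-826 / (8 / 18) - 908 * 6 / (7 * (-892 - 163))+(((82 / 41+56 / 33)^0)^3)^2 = -27424379 / 14770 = -1856.76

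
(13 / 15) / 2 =13 / 30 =0.43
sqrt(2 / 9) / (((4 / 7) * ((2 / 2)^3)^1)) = 0.82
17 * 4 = 68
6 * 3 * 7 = 126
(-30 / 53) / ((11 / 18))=-540 / 583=-0.93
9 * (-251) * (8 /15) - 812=-10084 /5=-2016.80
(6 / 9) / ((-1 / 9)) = -6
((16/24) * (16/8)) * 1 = 4/3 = 1.33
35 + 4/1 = 39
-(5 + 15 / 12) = -25 / 4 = -6.25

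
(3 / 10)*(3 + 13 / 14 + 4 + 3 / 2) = 99 / 35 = 2.83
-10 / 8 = -5 / 4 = -1.25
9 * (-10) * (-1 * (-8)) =-720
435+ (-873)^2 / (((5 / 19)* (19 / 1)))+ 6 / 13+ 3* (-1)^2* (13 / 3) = 9936827 / 65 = 152874.26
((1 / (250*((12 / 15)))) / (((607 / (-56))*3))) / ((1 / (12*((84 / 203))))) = -336 / 440075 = -0.00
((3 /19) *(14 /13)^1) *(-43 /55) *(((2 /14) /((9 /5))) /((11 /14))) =-1204 /89661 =-0.01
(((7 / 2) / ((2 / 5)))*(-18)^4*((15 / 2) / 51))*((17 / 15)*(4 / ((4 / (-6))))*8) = -7348320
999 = 999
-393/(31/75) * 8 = -235800/31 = -7606.45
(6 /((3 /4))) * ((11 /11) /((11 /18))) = 144 /11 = 13.09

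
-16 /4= -4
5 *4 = 20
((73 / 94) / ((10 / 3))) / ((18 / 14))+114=321991 / 2820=114.18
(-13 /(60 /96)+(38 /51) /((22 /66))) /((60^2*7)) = -263 /357000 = -0.00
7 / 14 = 1 / 2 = 0.50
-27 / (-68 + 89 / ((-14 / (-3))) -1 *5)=378 / 755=0.50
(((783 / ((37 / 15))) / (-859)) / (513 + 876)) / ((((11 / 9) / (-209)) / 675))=451888875 / 14715529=30.71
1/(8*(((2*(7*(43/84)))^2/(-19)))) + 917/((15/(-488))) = -1654842773/55470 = -29833.11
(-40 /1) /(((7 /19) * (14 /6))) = -2280 /49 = -46.53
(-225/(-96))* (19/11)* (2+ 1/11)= 32775/3872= 8.46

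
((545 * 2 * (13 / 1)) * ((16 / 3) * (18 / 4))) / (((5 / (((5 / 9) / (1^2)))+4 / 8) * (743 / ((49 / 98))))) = 340080 / 14117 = 24.09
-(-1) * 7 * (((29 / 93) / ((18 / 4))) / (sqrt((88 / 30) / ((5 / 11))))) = 1015 * sqrt(3) / 9207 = 0.19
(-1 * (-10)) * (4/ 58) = 20/ 29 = 0.69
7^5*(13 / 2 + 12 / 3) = 352947 / 2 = 176473.50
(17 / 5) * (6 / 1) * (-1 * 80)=-1632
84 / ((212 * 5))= 21 / 265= 0.08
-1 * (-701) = 701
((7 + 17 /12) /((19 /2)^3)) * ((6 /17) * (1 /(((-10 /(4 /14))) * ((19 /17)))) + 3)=133926 /4561235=0.03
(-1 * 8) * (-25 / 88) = 25 / 11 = 2.27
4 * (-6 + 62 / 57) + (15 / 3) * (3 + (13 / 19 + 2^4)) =4490 / 57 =78.77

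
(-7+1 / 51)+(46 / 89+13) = 29669 / 4539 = 6.54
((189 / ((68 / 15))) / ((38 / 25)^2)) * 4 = 1771875 / 24548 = 72.18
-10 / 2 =-5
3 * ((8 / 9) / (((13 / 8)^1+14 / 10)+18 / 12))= 320 / 543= 0.59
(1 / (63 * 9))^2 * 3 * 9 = 1 / 11907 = 0.00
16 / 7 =2.29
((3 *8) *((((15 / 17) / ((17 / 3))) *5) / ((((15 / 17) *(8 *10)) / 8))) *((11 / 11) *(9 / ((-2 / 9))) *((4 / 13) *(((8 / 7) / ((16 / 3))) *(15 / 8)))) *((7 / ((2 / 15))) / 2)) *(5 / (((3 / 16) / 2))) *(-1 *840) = 2755620000 / 221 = 12468868.78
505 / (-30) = -101 / 6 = -16.83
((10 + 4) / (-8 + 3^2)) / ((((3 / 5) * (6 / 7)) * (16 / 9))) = 245 / 16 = 15.31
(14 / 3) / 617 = 0.01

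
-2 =-2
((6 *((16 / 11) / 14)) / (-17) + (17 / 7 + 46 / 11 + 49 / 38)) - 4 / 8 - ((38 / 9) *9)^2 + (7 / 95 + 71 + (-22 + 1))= -172426057 / 124355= -1386.56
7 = 7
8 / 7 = 1.14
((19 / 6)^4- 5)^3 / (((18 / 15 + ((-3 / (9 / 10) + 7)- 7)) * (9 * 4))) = -11361.01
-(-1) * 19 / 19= 1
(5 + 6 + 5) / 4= 4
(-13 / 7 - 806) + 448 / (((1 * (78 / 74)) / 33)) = 1202837 / 91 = 13217.99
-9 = -9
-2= -2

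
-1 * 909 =-909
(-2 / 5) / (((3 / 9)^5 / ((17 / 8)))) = -4131 / 20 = -206.55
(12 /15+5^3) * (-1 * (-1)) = 629 /5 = 125.80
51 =51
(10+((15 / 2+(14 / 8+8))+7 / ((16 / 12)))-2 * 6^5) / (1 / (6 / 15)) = -31039 / 5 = -6207.80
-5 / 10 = -1 / 2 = -0.50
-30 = -30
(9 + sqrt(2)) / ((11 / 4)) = 4* sqrt(2) / 11 + 36 / 11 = 3.79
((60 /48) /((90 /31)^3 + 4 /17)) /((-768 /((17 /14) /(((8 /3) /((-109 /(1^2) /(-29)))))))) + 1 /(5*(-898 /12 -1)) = -37194852548699 /13524828486041600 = -0.00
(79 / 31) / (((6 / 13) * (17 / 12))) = 2054 / 527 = 3.90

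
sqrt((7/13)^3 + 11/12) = sqrt(1103037)/1014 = 1.04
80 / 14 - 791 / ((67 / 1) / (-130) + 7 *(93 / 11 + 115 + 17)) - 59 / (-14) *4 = 214105744 / 9836491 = 21.77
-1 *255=-255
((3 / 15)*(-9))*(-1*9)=81 / 5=16.20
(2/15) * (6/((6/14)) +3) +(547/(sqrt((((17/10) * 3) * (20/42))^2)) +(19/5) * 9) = 66734/255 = 261.70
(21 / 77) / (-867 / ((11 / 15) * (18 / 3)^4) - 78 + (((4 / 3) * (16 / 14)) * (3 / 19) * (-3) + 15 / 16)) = -7182 / 2072395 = -0.00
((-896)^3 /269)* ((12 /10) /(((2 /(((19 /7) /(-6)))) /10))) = 1952448512 /269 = 7258172.91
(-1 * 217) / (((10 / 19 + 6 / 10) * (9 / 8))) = -164920 / 963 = -171.26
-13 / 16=-0.81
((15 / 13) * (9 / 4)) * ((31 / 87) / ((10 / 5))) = 1395 / 3016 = 0.46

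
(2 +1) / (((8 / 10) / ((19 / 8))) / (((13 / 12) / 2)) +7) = 0.39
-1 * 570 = -570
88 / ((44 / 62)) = 124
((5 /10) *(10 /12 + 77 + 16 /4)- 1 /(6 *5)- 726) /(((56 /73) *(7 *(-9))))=3000811 /211680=14.18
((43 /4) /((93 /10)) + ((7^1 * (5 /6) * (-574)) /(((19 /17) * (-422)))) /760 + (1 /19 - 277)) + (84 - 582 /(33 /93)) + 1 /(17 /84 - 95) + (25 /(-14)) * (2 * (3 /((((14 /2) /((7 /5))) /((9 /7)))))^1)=-892545023181022793 /486472247335536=-1834.73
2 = 2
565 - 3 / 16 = 9037 / 16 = 564.81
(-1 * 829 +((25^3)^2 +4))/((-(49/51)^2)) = -635007619800/2401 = -264476309.79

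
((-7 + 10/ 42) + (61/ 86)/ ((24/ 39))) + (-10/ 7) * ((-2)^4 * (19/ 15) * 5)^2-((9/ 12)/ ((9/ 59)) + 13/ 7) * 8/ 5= -3182674877/ 216720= -14685.65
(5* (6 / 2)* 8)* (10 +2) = 1440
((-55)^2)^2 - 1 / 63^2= 36318830624 / 3969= 9150625.00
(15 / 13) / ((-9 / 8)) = -40 / 39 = -1.03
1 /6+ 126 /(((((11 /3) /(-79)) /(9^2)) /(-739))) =10725056759 /66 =162500859.98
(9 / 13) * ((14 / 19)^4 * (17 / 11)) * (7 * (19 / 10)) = 20571768 / 4904185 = 4.19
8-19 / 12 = 77 / 12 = 6.42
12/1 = 12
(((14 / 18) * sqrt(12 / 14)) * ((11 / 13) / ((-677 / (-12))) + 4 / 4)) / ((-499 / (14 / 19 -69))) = 11586101 * sqrt(42) / 750980529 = 0.10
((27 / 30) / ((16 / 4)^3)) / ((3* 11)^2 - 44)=9 / 668800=0.00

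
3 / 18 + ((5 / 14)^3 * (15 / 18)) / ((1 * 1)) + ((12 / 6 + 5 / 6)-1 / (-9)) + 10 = 13.15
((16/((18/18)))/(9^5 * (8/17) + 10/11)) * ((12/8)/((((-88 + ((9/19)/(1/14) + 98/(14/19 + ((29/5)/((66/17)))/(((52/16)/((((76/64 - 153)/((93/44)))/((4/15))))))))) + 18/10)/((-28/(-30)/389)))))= -128573320568/4986381962360824603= -0.00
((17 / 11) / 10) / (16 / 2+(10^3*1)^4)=17 / 110000000000880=0.00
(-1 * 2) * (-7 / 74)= 7 / 37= 0.19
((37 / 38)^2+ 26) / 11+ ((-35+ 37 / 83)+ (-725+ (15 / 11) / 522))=-86838335641 / 114698364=-757.10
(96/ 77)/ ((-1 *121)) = -0.01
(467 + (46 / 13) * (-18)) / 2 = 5243 / 26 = 201.65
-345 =-345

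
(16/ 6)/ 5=8/ 15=0.53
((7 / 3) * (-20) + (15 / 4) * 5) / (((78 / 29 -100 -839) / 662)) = 3215665 / 162918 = 19.74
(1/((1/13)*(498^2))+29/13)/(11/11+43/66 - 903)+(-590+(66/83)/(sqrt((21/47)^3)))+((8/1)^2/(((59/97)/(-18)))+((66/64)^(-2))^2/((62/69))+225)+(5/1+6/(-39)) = -18062543031280583599/8016614942751558+1034*sqrt(987)/12201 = -2250.48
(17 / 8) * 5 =85 / 8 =10.62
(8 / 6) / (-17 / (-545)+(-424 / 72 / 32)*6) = -34880 / 28069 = -1.24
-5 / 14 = -0.36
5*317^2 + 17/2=1004907/2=502453.50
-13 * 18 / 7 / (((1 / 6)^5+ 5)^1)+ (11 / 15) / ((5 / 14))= -94555082 / 20412525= -4.63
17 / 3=5.67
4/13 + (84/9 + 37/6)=411/26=15.81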